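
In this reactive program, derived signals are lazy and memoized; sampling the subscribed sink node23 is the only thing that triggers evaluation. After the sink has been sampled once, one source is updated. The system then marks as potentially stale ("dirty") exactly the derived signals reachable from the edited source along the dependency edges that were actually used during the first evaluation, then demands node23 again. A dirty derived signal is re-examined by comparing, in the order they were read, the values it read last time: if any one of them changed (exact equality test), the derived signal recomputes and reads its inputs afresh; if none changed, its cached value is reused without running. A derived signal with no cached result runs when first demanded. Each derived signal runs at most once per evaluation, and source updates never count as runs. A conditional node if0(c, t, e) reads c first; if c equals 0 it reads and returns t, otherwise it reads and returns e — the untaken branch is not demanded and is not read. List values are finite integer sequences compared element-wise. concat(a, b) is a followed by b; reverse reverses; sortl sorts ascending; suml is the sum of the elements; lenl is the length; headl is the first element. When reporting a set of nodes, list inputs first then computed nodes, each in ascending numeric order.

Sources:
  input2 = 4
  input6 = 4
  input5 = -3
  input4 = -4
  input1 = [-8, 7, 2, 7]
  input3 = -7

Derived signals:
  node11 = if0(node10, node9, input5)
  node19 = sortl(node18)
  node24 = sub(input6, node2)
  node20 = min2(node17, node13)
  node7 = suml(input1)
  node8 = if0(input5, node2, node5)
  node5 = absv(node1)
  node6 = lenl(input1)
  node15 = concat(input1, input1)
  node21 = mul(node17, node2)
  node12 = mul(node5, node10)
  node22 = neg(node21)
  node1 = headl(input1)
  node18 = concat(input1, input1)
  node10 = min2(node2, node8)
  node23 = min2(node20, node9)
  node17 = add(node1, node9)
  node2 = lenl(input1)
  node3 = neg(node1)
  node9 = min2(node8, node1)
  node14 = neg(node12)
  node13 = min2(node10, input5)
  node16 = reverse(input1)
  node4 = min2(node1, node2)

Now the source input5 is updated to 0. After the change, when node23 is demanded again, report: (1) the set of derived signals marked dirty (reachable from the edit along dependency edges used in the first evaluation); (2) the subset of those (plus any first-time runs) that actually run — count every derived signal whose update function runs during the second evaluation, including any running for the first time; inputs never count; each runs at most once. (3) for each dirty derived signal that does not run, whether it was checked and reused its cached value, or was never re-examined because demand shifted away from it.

First demand of the output computes:
  node1 = headl([-8, 7, 2, 7]) = -8
  node2 = lenl([-8, 7, 2, 7]) = 4
  node5 = absv(-8) = 8
  node8 = if0(input5=-3 -> else branch node5) = 8
  node9 = min2(8, -8) = -8
  node10 = min2(4, 8) = 4
  node13 = min2(4, -3) = -3
  node17 = add(-8, -8) = -16
  node20 = min2(-16, -3) = -16
  node23 = min2(-16, -8) = -16

After the edit, cleaning proceeds:
  node8: a read changed (input5 -3->0) — executes, giving 4.
  node9: a read changed (node8 8->4) — executes, giving -8 — identical to its old value.
  node10: a read changed (node8 8->4) — executes, giving 4 — identical to its old value.
  node13: a read changed (input5 -3->0) — executes, giving 0.
  node17: dirty, but its reads are unchanged (node1 unchanged, node9 unchanged); cached -16 stands.
  node20: a read changed (node13 -3->0) — executes, giving -16 — identical to its old value.
  node23: dirty, but its reads are unchanged (node20 unchanged, node9 unchanged); cached -16 stands.

Note where the cutoff bites: node17 is checked, finds nothing changed, and keeps its cache.

The edit dirties: node8, node9, node10, node13, node17, node20, node23.
5 derived signals run: node8, node9, node10, node13, node20.
Cache hits after checking: node17, node23.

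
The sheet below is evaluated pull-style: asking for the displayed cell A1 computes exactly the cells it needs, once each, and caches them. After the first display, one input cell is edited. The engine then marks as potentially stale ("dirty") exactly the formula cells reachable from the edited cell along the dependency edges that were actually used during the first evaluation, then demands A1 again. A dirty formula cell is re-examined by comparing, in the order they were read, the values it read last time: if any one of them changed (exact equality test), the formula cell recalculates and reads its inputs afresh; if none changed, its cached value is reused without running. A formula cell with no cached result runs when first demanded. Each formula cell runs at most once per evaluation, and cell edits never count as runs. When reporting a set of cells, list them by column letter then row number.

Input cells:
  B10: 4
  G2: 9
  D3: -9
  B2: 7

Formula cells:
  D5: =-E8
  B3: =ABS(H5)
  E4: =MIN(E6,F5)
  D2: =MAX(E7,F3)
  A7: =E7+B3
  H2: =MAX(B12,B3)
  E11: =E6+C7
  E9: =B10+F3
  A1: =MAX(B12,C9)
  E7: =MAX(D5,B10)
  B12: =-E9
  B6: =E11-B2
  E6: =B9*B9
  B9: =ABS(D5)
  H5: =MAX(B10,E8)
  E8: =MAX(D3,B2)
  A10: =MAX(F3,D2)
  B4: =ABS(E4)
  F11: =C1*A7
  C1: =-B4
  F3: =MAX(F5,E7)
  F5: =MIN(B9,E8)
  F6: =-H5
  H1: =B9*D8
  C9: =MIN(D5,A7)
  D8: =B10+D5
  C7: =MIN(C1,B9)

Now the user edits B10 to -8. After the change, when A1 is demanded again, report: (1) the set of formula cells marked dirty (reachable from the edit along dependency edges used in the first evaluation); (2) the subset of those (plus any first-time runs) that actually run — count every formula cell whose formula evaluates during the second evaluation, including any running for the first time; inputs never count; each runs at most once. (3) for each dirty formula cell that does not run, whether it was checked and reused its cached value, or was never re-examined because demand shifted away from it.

First demand of the output computes:
  E8 = MAX(-9, 7) = 7
  D5 = -(7) = -7
  B9 = ABS(-7) = 7
  E7 = MAX(-7, 4) = 4
  F5 = MIN(7, 7) = 7
  F3 = MAX(7, 4) = 7
  E9 = 4 + 7 = 11
  B12 = -(11) = -11
  H5 = MAX(4, 7) = 7
  B3 = ABS(7) = 7
  A7 = 4 + 7 = 11
  C9 = MIN(-7, 11) = -7
  A1 = MAX(-11, -7) = -7

After the edit, cleaning proceeds:
  E7: a read changed (B10 4->-8) — executes, giving -7.
  F3: a read changed (E7 4->-7) — executes, giving 7 — identical to its old value.
  E9: a read changed (B10 4->-8) — executes, giving -1.
  B12: a read changed (E9 11->-1) — executes, giving 1.
  H5: a read changed (B10 4->-8) — executes, giving 7 — identical to its old value.
  B3: dirty, but its reads are unchanged (H5 unchanged); cached 7 stands.
  A7: a read changed (E7 4->-7) — executes, giving 0.
  C9: a read changed (A7 11->0) — executes, giving -7 — identical to its old value.
  A1: a read changed (B12 -11->1) — executes, giving 1.

Note where the cutoff bites: B3 is checked, finds nothing changed, and keeps its cache.

The edit dirties: A1, A7, B3, B12, C9, E7, E9, F3, H5.
8 formula cells run: A1, A7, B12, C9, E7, E9, F3, H5.
Cache hits after checking: B3.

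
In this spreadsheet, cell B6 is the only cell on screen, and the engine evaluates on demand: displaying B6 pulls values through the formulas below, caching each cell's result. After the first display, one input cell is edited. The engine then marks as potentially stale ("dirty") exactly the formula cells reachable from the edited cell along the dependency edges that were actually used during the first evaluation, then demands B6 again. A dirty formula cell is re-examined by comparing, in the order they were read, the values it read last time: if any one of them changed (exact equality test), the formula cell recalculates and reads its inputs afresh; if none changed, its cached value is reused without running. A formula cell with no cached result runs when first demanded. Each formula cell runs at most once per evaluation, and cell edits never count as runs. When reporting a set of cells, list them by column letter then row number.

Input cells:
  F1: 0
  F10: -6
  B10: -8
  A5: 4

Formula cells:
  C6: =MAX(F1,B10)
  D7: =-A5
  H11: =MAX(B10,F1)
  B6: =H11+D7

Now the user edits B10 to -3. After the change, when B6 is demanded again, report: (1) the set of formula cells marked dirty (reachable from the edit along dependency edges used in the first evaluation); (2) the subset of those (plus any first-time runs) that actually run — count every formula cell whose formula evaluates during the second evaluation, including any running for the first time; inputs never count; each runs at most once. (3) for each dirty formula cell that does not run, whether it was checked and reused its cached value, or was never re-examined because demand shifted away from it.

Dirty set: B6, H11.
Run set: H11 (1 run).
Re-examined without running (cache reused): B6.
The important point: H11 recomputes to an identical value, and the output ends up unchanged.

Initial pass — values computed on the first demand:
  D7 = -(4) = -4
  H11 = MAX(-8, 0) = 0
  B6 = 0 + -4 = -4

Second demand — change propagation:
  H11: re-runs because B10 -8->-3; new result 0 (unchanged).
  B6: re-examined; everything it read last time is the same (H11 unchanged, D7 unchanged) — cache -4 kept, no run.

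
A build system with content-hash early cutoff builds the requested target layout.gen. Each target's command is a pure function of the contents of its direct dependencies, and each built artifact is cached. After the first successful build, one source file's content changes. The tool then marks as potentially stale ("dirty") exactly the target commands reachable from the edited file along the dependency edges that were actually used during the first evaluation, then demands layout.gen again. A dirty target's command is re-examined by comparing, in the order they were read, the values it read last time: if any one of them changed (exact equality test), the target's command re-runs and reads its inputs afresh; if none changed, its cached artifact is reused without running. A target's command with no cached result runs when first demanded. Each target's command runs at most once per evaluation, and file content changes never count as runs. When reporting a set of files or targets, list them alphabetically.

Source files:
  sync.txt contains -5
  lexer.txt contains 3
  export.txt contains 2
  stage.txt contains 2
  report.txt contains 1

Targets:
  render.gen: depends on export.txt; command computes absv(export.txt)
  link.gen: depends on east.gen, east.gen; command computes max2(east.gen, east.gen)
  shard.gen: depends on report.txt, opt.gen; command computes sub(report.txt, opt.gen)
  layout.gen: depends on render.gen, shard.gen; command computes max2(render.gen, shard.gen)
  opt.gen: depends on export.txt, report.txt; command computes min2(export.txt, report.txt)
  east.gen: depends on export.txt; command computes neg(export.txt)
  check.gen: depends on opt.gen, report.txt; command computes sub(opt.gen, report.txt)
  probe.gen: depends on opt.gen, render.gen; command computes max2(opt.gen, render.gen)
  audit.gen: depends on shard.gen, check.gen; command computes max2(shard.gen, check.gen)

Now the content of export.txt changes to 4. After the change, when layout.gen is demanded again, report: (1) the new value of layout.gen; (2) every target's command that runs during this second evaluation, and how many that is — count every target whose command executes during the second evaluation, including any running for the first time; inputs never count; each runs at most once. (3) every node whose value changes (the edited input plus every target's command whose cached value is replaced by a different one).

New value of layout.gen: 4.
Target commands that run: layout.gen, opt.gen, render.gen — 3 in total.
Values that change: export.txt, layout.gen, render.gen.
Key observation: the cutoff stops propagation at shard.gen — its inputs' values are unchanged, so it reuses its cache.

First evaluation (everything demanded from the output):
  opt.gen = min2(2, 1) = 1
  render.gen = absv(2) = 2
  shard.gen = sub(1, 1) = 0
  layout.gen = max2(2, 0) = 2

Propagation after the edit:
  opt.gen: runs — export.txt 2->4; result 1 (same value as before).
  render.gen: runs — export.txt 2->4; result 4.
  shard.gen: checked — values it read are unchanged (report.txt unchanged, opt.gen unchanged); reused cached 0 without running.
  layout.gen: runs — render.gen 2->4; result 4.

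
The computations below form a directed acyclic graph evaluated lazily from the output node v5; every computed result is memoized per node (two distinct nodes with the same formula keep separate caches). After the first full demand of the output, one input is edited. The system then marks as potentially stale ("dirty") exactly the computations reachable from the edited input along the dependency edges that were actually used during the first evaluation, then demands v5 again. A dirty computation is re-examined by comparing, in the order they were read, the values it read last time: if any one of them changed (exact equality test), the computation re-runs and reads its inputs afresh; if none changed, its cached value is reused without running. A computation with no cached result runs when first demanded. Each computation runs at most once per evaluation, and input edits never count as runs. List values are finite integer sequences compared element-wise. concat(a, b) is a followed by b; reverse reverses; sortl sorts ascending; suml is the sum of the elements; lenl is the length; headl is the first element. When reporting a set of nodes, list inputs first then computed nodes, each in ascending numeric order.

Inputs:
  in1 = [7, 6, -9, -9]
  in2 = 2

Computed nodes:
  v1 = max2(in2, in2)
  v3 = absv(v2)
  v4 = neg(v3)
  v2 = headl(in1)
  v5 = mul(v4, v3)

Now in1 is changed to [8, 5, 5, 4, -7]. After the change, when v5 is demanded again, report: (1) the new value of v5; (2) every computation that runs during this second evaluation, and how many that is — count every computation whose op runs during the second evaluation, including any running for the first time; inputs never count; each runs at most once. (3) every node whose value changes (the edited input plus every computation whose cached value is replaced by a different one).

First demand of the output computes:
  v2 = headl([7, 6, -9, -9]) = 7
  v3 = absv(7) = 7
  v4 = neg(7) = -7
  v5 = mul(-7, 7) = -49

After the edit, cleaning proceeds:
  v2: a read changed (in1 [7, 6, -9, -9]->[8, 5, 5, 4, -7]) — executes, giving 8.
  v3: a read changed (v2 7->8) — executes, giving 8.
  v4: a read changed (v3 7->8) — executes, giving -8.
  v5: a read changed (v4 -7->-8; v3 7->8) — executes, giving -64.

Demanding v5 again yields -64.
4 computations run: v2, v3, v4, v5.
The nodes whose values change: in1, v2, v3, v4, v5.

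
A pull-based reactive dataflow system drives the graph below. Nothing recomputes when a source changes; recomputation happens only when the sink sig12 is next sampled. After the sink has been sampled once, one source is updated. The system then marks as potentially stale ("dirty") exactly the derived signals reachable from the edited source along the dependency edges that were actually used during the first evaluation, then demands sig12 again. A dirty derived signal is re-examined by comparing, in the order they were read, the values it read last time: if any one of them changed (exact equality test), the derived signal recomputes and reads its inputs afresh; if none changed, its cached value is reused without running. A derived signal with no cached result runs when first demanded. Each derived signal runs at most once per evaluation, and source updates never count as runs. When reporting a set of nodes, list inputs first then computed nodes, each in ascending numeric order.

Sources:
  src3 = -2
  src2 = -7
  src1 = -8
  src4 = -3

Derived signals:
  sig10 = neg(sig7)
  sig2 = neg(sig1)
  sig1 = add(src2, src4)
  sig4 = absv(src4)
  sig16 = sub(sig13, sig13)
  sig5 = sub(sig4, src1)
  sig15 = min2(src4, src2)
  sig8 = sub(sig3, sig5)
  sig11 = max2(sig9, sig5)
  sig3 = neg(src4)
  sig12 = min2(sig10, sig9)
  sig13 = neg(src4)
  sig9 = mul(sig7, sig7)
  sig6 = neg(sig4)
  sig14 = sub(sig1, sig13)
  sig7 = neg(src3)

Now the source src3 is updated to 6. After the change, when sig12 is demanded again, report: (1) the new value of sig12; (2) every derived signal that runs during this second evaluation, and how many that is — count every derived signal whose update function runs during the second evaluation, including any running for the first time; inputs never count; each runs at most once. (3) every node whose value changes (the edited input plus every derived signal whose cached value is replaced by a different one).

First evaluation (everything demanded from the output):
  sig7 = neg(-2) = 2
  sig9 = mul(2, 2) = 4
  sig10 = neg(2) = -2
  sig12 = min2(-2, 4) = -2

Propagation after the edit:
  sig7: runs — src3 -2->6; result -6.
  sig9: runs — sig7 2->-6; sig7 2->-6; result 36.
  sig10: runs — sig7 2->-6; result 6.
  sig12: runs — sig10 -2->6; sig9 4->36; result 6.

New value of sig12: 6.
Derived signals that run: sig7, sig9, sig10, sig12 — 4 in total.
Values that change: src3, sig7, sig9, sig10, sig12.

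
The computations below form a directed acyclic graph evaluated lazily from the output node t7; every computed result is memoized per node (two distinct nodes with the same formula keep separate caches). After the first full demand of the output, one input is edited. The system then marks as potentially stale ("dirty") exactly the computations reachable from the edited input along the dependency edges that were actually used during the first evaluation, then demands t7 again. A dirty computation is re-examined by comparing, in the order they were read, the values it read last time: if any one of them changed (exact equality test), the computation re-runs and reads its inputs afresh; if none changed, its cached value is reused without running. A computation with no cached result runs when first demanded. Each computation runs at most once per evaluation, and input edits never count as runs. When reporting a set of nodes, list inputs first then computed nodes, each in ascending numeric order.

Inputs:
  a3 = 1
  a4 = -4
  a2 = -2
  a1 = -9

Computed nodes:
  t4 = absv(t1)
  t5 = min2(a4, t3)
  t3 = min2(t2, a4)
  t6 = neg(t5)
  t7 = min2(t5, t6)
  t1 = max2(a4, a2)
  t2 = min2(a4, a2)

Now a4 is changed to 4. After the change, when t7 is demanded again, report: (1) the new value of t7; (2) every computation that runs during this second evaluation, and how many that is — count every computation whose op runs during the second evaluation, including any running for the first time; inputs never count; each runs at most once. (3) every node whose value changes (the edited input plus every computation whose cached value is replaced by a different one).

First demand of the output computes:
  t2 = min2(-4, -2) = -4
  t3 = min2(-4, -4) = -4
  t5 = min2(-4, -4) = -4
  t6 = neg(-4) = 4
  t7 = min2(-4, 4) = -4

After the edit, cleaning proceeds:
  t2: a read changed (a4 -4->4) — executes, giving -2.
  t3: a read changed (t2 -4->-2; a4 -4->4) — executes, giving -2.
  t5: a read changed (a4 -4->4; t3 -4->-2) — executes, giving -2.
  t6: a read changed (t5 -4->-2) — executes, giving 2.
  t7: a read changed (t5 -4->-2; t6 4->2) — executes, giving -2.

Demanding t7 again yields -2.
5 computations run: t2, t3, t5, t6, t7.
The nodes whose values change: a4, t2, t3, t5, t6, t7.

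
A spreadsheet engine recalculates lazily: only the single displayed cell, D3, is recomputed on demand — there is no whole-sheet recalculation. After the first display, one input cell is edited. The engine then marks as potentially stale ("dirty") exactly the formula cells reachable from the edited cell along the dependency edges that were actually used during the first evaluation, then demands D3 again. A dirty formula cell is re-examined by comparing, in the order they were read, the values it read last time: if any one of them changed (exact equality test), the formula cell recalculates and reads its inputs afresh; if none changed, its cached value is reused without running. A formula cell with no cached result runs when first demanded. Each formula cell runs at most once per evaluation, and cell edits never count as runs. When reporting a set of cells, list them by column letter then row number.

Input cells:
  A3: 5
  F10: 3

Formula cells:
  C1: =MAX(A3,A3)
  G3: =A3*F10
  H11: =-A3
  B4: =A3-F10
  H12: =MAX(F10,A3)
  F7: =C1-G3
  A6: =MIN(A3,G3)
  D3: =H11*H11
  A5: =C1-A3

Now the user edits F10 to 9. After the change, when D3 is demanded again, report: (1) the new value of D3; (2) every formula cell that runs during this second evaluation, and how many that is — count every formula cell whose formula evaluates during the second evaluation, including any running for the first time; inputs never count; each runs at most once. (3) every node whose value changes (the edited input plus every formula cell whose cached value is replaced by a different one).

First evaluation (everything demanded from the output):
  H11 = -(5) = -5
  D3 = -5 * -5 = 25

Propagation after the edit:
  F10 feeds no computation that the output demands — nothing is marked dirty and nothing runs.

Key observation: F10 is never demanded by the output, so the edit triggers no recomputation at all.

New value of D3: 25.
Formula cells that run: none — 0 in total.
Values that change: F10.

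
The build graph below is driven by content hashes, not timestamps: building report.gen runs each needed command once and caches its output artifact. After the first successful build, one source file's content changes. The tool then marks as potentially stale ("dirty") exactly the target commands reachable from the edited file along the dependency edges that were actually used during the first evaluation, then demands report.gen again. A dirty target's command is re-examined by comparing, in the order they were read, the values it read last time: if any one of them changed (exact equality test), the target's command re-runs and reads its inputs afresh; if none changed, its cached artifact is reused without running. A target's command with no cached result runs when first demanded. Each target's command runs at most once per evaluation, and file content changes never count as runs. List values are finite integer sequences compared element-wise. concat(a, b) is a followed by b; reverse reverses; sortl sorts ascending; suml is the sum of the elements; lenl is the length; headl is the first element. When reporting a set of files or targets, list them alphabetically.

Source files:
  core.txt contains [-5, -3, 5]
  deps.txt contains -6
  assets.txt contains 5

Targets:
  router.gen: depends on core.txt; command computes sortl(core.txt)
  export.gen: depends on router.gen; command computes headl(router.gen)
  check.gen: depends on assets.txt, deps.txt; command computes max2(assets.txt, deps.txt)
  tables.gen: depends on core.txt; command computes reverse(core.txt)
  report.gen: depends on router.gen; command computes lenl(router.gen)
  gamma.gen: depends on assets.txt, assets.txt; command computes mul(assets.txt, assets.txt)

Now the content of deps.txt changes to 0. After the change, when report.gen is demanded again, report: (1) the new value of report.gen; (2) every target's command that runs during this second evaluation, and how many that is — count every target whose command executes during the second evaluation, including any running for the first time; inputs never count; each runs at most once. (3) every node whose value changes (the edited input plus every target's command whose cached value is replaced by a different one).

Initial pass — values computed on the first demand:
  router.gen = sortl([-5, -3, 5]) = [-5, -3, 5]
  report.gen = lenl([-5, -3, 5]) = 3

Second demand — change propagation:
  no demanded computation ever read deps.txt, so the edit dirties nothing and nothing runs.

The important point: nothing the output needs ever reads deps.txt, so the edit is invisible to it.

report.gen now evaluates to 3.
Run set: none (0 run).
Changed values: deps.txt.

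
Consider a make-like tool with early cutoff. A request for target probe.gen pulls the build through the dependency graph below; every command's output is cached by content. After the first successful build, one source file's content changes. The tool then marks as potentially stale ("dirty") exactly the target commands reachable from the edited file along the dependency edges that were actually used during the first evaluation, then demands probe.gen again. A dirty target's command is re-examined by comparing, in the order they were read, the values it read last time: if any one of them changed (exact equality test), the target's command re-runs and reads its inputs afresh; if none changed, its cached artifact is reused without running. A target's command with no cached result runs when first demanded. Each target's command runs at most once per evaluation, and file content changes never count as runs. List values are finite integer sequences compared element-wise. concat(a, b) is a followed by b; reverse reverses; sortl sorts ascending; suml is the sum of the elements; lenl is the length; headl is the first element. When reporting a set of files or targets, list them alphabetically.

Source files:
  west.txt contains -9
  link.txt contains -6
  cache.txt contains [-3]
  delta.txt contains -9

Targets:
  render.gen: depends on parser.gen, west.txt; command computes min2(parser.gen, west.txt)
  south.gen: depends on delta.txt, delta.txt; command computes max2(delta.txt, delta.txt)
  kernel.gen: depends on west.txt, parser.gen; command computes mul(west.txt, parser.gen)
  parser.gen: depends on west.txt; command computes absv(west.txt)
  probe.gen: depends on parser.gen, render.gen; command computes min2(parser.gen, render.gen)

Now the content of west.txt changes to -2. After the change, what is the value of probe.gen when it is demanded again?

Demanding probe.gen again yields -2.

First demand of the output computes:
  parser.gen = absv(-9) = 9
  render.gen = min2(9, -9) = -9
  probe.gen = min2(9, -9) = -9

After the edit, cleaning proceeds:
  parser.gen: a read changed (west.txt -9->-2) — executes, giving 2.
  render.gen: a read changed (parser.gen 9->2; west.txt -9->-2) — executes, giving -2.
  probe.gen: a read changed (parser.gen 9->2; render.gen -9->-2) — executes, giving -2.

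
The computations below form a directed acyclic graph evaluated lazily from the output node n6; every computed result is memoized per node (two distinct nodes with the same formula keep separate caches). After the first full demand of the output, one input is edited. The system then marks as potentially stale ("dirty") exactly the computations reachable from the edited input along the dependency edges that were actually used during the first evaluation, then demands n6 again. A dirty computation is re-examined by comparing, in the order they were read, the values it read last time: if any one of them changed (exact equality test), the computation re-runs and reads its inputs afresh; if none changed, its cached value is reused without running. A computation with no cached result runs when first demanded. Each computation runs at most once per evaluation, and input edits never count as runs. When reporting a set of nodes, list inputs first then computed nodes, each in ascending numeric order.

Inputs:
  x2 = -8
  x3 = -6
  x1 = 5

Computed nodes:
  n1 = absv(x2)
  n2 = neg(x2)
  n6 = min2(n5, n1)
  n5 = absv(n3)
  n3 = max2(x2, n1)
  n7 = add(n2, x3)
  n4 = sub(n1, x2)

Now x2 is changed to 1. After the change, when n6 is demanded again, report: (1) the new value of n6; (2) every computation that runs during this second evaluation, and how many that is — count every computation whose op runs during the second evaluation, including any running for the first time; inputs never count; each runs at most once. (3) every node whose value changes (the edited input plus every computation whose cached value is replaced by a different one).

First demand of the output computes:
  n1 = absv(-8) = 8
  n3 = max2(-8, 8) = 8
  n5 = absv(8) = 8
  n6 = min2(8, 8) = 8

After the edit, cleaning proceeds:
  n1: a read changed (x2 -8->1) — executes, giving 1.
  n3: a read changed (x2 -8->1; n1 8->1) — executes, giving 1.
  n5: a read changed (n3 8->1) — executes, giving 1.
  n6: a read changed (n5 8->1; n1 8->1) — executes, giving 1.

Demanding n6 again yields 1.
4 computations run: n1, n3, n5, n6.
The nodes whose values change: x2, n1, n3, n5, n6.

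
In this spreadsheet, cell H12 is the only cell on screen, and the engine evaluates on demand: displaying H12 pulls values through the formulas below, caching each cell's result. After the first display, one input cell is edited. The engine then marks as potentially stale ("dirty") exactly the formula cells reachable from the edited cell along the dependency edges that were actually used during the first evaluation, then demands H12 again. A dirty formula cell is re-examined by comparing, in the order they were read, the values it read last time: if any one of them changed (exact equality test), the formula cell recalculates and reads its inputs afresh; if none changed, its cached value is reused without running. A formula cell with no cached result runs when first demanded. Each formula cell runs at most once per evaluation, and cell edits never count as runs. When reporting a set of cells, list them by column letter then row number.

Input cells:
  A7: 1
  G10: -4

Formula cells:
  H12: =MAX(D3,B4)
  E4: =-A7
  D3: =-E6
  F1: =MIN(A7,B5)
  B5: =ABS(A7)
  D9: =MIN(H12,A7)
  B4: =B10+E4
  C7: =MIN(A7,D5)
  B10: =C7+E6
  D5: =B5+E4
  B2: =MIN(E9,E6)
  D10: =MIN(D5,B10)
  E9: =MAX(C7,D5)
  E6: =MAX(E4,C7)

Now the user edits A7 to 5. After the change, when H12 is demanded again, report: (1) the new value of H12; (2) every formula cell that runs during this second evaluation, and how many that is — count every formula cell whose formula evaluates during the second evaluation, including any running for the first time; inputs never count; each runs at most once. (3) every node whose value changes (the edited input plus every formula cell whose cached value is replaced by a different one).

H12 now evaluates to 0.
Run set: B4, B5, C7, D5, E4, E6, H12 (7 run).
Changed values: A7, B4, B5, E4.
The important point: at B10 every value read last time is unchanged, so the dirty flag clears without a run.

Initial pass — values computed on the first demand:
  B5 = ABS(1) = 1
  E4 = -(1) = -1
  D5 = 1 + -1 = 0
  C7 = MIN(1, 0) = 0
  E6 = MAX(-1, 0) = 0
  B10 = 0 + 0 = 0
  B4 = 0 + -1 = -1
  D3 = -(0) = 0
  H12 = MAX(0, -1) = 0

Second demand — change propagation:
  B5: re-runs because A7 1->5; new result 5.
  E4: re-runs because A7 1->5; new result -5.
  D5: re-runs because B5 1->5; E4 -1->-5; new result 0 (unchanged).
  C7: re-runs because A7 1->5; new result 0 (unchanged).
  E6: re-runs because E4 -1->-5; new result 0 (unchanged).
  B10: re-examined; everything it read last time is the same (C7 unchanged, E6 unchanged) — cache 0 kept, no run.
  B4: re-runs because E4 -1->-5; new result -5.
  D3: re-examined; everything it read last time is the same (E6 unchanged) — cache 0 kept, no run.
  H12: re-runs because B4 -1->-5; new result 0 (unchanged).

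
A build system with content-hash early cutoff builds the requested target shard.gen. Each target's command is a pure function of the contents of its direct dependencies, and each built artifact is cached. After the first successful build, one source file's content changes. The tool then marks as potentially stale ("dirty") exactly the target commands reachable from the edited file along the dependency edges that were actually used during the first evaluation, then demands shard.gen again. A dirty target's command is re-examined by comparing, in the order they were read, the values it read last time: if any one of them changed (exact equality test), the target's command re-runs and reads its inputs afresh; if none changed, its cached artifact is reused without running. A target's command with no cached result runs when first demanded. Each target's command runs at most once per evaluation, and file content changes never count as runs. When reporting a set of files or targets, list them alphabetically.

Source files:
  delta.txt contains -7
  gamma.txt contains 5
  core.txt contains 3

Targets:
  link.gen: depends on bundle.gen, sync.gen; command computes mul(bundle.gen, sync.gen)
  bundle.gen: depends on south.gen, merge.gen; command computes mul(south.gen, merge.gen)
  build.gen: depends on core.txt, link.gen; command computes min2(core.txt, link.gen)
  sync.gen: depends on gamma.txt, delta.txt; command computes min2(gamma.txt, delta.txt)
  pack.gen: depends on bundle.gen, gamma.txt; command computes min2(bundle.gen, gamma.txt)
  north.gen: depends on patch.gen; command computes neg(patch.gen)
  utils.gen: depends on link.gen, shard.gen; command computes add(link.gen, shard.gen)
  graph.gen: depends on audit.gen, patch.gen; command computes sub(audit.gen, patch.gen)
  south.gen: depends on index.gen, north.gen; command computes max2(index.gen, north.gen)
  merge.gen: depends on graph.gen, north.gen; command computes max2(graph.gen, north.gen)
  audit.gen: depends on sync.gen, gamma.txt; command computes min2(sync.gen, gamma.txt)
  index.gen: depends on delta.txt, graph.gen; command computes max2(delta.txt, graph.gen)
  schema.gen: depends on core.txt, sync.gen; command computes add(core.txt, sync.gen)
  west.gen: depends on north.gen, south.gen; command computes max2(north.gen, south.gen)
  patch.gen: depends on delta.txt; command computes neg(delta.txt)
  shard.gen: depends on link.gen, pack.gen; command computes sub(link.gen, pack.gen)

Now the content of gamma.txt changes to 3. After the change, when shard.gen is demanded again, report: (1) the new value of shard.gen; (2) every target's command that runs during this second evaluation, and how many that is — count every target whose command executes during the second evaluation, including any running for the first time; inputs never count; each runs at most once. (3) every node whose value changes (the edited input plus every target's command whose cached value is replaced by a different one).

New value of shard.gen: -346.
Target commands that run: audit.gen, pack.gen, shard.gen, sync.gen — 4 in total.
Values that change: gamma.txt, pack.gen, shard.gen.
Key observation: the cutoff stops propagation at graph.gen — its inputs' values are unchanged, so it reuses its cache.

First evaluation (everything demanded from the output):
  patch.gen = neg(-7) = 7
  north.gen = neg(7) = -7
  sync.gen = min2(5, -7) = -7
  audit.gen = min2(-7, 5) = -7
  graph.gen = sub(-7, 7) = -14
  index.gen = max2(-7, -14) = -7
  merge.gen = max2(-14, -7) = -7
  south.gen = max2(-7, -7) = -7
  bundle.gen = mul(-7, -7) = 49
  link.gen = mul(49, -7) = -343
  pack.gen = min2(49, 5) = 5
  shard.gen = sub(-343, 5) = -348

Propagation after the edit:
  sync.gen: runs — gamma.txt 5->3; result -7 (same value as before).
  audit.gen: runs — gamma.txt 5->3; result -7 (same value as before).
  graph.gen: checked — values it read are unchanged (audit.gen unchanged, patch.gen unchanged); reused cached -14 without running.
  index.gen: checked — values it read are unchanged (delta.txt unchanged, graph.gen unchanged); reused cached -7 without running.
  merge.gen: checked — values it read are unchanged (graph.gen unchanged, north.gen unchanged); reused cached -7 without running.
  south.gen: checked — values it read are unchanged (index.gen unchanged, north.gen unchanged); reused cached -7 without running.
  bundle.gen: checked — values it read are unchanged (south.gen unchanged, merge.gen unchanged); reused cached 49 without running.
  link.gen: checked — values it read are unchanged (bundle.gen unchanged, sync.gen unchanged); reused cached -343 without running.
  pack.gen: runs — gamma.txt 5->3; result 3.
  shard.gen: runs — pack.gen 5->3; result -346.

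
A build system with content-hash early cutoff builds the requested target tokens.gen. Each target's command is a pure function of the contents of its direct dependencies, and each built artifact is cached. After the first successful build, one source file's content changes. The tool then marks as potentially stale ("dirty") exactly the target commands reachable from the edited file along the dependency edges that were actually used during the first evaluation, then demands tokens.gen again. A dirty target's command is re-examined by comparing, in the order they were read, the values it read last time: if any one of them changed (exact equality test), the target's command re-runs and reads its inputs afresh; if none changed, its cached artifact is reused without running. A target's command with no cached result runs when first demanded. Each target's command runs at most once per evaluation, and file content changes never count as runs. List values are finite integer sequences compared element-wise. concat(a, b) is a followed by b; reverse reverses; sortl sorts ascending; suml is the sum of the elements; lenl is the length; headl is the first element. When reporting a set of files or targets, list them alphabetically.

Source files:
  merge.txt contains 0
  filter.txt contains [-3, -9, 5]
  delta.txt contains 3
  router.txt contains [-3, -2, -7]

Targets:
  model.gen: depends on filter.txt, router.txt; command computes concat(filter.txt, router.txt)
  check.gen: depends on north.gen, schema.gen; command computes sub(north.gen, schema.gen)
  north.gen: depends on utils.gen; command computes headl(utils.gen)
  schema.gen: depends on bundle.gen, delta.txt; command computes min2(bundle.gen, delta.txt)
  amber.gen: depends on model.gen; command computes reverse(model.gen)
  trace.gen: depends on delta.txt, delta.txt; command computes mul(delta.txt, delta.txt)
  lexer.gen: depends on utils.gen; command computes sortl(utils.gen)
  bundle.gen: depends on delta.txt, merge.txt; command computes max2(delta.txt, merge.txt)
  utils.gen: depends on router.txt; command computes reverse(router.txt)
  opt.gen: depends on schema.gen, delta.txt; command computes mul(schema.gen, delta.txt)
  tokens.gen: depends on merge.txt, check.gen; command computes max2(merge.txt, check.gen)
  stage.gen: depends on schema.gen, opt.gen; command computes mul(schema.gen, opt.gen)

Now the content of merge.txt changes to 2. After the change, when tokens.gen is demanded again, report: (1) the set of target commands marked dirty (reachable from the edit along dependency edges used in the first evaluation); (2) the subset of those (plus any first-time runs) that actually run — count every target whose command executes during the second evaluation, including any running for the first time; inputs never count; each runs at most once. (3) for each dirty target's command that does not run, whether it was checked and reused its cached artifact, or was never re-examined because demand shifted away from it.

First evaluation (everything demanded from the output):
  bundle.gen = max2(3, 0) = 3
  schema.gen = min2(3, 3) = 3
  utils.gen = reverse([-3, -2, -7]) = [-7, -2, -3]
  north.gen = headl([-7, -2, -3]) = -7
  check.gen = sub(-7, 3) = -10
  tokens.gen = max2(0, -10) = 0

Propagation after the edit:
  bundle.gen: runs — merge.txt 0->2; result 3 (same value as before).
  schema.gen: checked — values it read are unchanged (bundle.gen unchanged, delta.txt unchanged); reused cached 3 without running.
  check.gen: checked — values it read are unchanged (north.gen unchanged, schema.gen unchanged); reused cached -10 without running.
  tokens.gen: runs — merge.txt 0->2; result 2.

Key observation: the cutoff stops propagation at schema.gen — its inputs' values are unchanged, so it reuses its cache.

Marked dirty: bundle.gen, check.gen, schema.gen, tokens.gen.
Target commands that run: bundle.gen, tokens.gen — 2 in total.
Checked but reused from cache: check.gen, schema.gen.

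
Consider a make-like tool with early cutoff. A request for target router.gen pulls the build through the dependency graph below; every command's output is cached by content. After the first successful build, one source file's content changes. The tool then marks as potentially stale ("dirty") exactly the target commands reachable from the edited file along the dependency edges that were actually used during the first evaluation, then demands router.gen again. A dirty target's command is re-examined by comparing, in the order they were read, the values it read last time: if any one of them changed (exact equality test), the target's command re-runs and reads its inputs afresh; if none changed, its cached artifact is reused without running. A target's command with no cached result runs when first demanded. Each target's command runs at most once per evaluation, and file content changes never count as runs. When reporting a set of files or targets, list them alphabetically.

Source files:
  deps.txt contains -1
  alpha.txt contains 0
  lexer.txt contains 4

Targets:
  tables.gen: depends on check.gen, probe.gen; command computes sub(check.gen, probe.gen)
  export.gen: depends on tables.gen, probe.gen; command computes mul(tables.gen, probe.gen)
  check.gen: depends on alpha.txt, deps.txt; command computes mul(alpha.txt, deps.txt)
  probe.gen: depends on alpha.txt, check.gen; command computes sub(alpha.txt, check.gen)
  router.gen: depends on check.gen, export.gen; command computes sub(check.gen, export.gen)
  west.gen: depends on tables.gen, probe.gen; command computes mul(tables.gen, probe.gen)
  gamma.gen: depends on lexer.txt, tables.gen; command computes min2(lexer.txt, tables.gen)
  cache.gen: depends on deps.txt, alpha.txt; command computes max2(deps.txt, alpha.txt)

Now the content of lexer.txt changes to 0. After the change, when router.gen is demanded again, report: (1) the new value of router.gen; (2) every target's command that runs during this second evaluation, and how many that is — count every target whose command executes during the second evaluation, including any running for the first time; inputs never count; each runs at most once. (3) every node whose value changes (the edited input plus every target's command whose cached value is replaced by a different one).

First demand of the output computes:
  check.gen = mul(0, -1) = 0
  probe.gen = sub(0, 0) = 0
  tables.gen = sub(0, 0) = 0
  export.gen = mul(0, 0) = 0
  router.gen = sub(0, 0) = 0

After the edit, cleaning proceeds:
  lexer.txt only reaches undemanded nodes; the second demand re-runs nothing.

Note the shortcut — lexer.txt feeds only undemanded nodes, so no recomputation happens.

Demanding router.gen again yields 0.
0 target commands run: none.
The nodes whose values change: lexer.txt.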